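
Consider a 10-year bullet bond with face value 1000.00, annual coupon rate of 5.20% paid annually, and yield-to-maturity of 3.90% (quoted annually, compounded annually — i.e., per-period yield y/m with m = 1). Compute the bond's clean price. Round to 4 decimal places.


Coupon per period c = face * coupon_rate / m = 52.000000
Periods per year m = 1; per-period yield y/m = 0.039000
Number of cashflows N = 10
Cashflows (t years, CF_t, discount factor 1/(1+y/m)^(m*t), PV):
  t = 1.0000: CF_t = 52.000000, DF = 0.962464, PV = 50.048123
  t = 2.0000: CF_t = 52.000000, DF = 0.926337, PV = 48.169512
  t = 3.0000: CF_t = 52.000000, DF = 0.891566, PV = 46.361417
  t = 4.0000: CF_t = 52.000000, DF = 0.858100, PV = 44.621191
  t = 5.0000: CF_t = 52.000000, DF = 0.825890, PV = 42.946285
  t = 6.0000: CF_t = 52.000000, DF = 0.794889, PV = 41.334250
  t = 7.0000: CF_t = 52.000000, DF = 0.765052, PV = 39.782723
  t = 8.0000: CF_t = 52.000000, DF = 0.736335, PV = 38.289435
  t = 9.0000: CF_t = 52.000000, DF = 0.708696, PV = 36.852200
  t = 10.0000: CF_t = 1052.000000, DF = 0.682094, PV = 717.563376
Price P = sum_t PV_t = 1105.968512

Answer: Price = 1105.9685


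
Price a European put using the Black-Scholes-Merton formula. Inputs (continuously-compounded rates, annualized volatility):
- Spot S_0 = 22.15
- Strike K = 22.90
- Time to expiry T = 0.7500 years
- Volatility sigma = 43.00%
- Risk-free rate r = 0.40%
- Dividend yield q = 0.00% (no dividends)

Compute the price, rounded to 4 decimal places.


d1 = (ln(S/K) + (r - q + 0.5*sigma^2) * T) / (sigma * sqrt(T)) = 0.10483093
d2 = d1 - sigma * sqrt(T) = -0.26756000
exp(-rT) = 0.99700450; exp(-qT) = 1.00000000
P = K * exp(-rT) * N(-d2) - S_0 * exp(-qT) * N(-d1)
N(-d1) = 0.45825498; N(-d2) = 0.60548099
P = 22.9000 * 0.99700450 * 0.60548099 - 22.1500 * 1.00000000 * 0.45825498 = 3.6736

Answer: Price = 3.6736


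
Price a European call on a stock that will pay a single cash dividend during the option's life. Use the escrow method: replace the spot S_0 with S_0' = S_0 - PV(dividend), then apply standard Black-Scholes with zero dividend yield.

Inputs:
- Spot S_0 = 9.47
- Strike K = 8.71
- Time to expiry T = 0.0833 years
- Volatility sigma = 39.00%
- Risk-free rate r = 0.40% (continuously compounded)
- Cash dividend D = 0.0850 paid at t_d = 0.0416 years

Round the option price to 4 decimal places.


PV(D) = D * exp(-r * t_d) = 0.0850 * 0.99983361 = 0.08498586
S_0' = S_0 - PV(D) = 9.4700 - 0.08498586 = 9.38501414
d1 = (ln(S_0'/K) + (r + sigma^2/2)*T) / (sigma*sqrt(T)) = 0.72237016
d2 = d1 - sigma*sqrt(T) = 0.60980938
exp(-rT) = 0.99966686
N(d1) = 0.76496654; N(d2) = 0.72900595
C = S_0' * N(d1) - K * exp(-rT) * N(d2) = 9.38501414 * 0.76496654 - 8.7100 * 0.99966686 * 0.72900595 = 0.8317

Answer: Price = 0.8317


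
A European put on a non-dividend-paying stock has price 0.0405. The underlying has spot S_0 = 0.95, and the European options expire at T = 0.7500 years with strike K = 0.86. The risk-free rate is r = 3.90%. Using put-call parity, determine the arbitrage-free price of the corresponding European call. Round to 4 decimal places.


Put-call parity: C - P = S_0 * exp(-qT) - K * exp(-rT).
S_0 * exp(-qT) = 0.9500 * 1.00000000 = 0.95000000
K * exp(-rT) = 0.8600 * 0.97117364 = 0.83520933
C = P + S*exp(-qT) - K*exp(-rT)
C = 0.0405 + 0.95000000 - 0.83520933 = 0.1553

Answer: Call price = 0.1553


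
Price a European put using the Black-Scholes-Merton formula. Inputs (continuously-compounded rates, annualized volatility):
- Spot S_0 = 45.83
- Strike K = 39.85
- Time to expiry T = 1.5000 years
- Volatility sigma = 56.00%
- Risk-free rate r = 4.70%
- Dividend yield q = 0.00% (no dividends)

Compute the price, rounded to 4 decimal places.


Answer: Price = 7.2827

Derivation:
d1 = (ln(S/K) + (r - q + 0.5*sigma^2) * T) / (sigma * sqrt(T)) = 0.64957624
d2 = d1 - sigma * sqrt(T) = -0.03628089
exp(-rT) = 0.93192774; exp(-qT) = 1.00000000
P = K * exp(-rT) * N(-d2) - S_0 * exp(-qT) * N(-d1)
N(-d1) = 0.25798299; N(-d2) = 0.51447081
P = 39.8500 * 0.93192774 * 0.51447081 - 45.8300 * 1.00000000 * 0.25798299 = 7.2827


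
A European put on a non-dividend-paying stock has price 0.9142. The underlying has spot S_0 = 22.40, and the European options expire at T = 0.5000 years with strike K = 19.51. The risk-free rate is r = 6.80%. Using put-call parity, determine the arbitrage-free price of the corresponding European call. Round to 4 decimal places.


Answer: Call price = 4.4564

Derivation:
Put-call parity: C - P = S_0 * exp(-qT) - K * exp(-rT).
S_0 * exp(-qT) = 22.4000 * 1.00000000 = 22.40000000
K * exp(-rT) = 19.5100 * 0.96657150 = 18.85781006
C = P + S*exp(-qT) - K*exp(-rT)
C = 0.9142 + 22.40000000 - 18.85781006 = 4.4564


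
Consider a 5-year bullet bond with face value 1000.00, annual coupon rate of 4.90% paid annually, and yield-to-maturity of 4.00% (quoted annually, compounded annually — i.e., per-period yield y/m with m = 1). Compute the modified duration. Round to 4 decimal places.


Coupon per period c = face * coupon_rate / m = 49.000000
Periods per year m = 1; per-period yield y/m = 0.040000
Number of cashflows N = 5
Cashflows (t years, CF_t, discount factor 1/(1+y/m)^(m*t), PV):
  t = 1.0000: CF_t = 49.000000, DF = 0.961538, PV = 47.115385
  t = 2.0000: CF_t = 49.000000, DF = 0.924556, PV = 45.303254
  t = 3.0000: CF_t = 49.000000, DF = 0.888996, PV = 43.560822
  t = 4.0000: CF_t = 49.000000, DF = 0.854804, PV = 41.885405
  t = 5.0000: CF_t = 1049.000000, DF = 0.821927, PV = 862.201535
Price P = sum_t PV_t = 1040.066401
First compute Macaulay numerator sum_t t * PV_t:
  t * PV_t at t = 1.0000: 47.115385
  t * PV_t at t = 2.0000: 90.606509
  t * PV_t at t = 3.0000: 130.682465
  t * PV_t at t = 4.0000: 167.541621
  t * PV_t at t = 5.0000: 4311.007675
Macaulay duration D = 4746.953655 / 1040.066401 = 4.564087
Modified duration = D / (1 + y/m) = 4.564087 / (1 + 0.040000) = 4.388545

Answer: Modified duration = 4.3885


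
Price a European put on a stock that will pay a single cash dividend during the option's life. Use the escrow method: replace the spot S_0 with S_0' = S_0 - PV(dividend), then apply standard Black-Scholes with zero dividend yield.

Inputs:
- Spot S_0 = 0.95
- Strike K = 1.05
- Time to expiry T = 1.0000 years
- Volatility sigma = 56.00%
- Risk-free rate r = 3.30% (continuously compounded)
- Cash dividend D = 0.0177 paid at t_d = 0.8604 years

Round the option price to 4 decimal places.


PV(D) = D * exp(-r * t_d) = 0.0177 * 0.97200610 = 0.01720451
S_0' = S_0 - PV(D) = 0.9500 - 0.01720451 = 0.93279549
d1 = (ln(S_0'/K) + (r + sigma^2/2)*T) / (sigma*sqrt(T)) = 0.12757239
d2 = d1 - sigma*sqrt(T) = -0.43242761
exp(-rT) = 0.96753856
N(-d1) = 0.44924369; N(-d2) = 0.66728467
P = K * exp(-rT) * N(-d2) - S_0' * N(-d1) = 1.0500 * 0.96753856 * 0.66728467 - 0.93279549 * 0.44924369 = 0.2589

Answer: Price = 0.2589


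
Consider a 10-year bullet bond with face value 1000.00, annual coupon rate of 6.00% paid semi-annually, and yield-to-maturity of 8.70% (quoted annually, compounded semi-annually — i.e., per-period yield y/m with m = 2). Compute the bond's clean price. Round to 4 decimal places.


Answer: Price = 822.0879

Derivation:
Coupon per period c = face * coupon_rate / m = 30.000000
Periods per year m = 2; per-period yield y/m = 0.043500
Number of cashflows N = 20
Cashflows (t years, CF_t, discount factor 1/(1+y/m)^(m*t), PV):
  t = 0.5000: CF_t = 30.000000, DF = 0.958313, PV = 28.749401
  t = 1.0000: CF_t = 30.000000, DF = 0.918365, PV = 27.550935
  t = 1.5000: CF_t = 30.000000, DF = 0.880081, PV = 26.402430
  t = 2.0000: CF_t = 30.000000, DF = 0.843393, PV = 25.301801
  t = 2.5000: CF_t = 30.000000, DF = 0.808235, PV = 24.247054
  t = 3.0000: CF_t = 30.000000, DF = 0.774543, PV = 23.236276
  t = 3.5000: CF_t = 30.000000, DF = 0.742254, PV = 22.267634
  t = 4.0000: CF_t = 30.000000, DF = 0.711312, PV = 21.339372
  t = 4.5000: CF_t = 30.000000, DF = 0.681660, PV = 20.449805
  t = 5.0000: CF_t = 30.000000, DF = 0.653244, PV = 19.597322
  t = 5.5000: CF_t = 30.000000, DF = 0.626013, PV = 18.780375
  t = 6.0000: CF_t = 30.000000, DF = 0.599916, PV = 17.997485
  t = 6.5000: CF_t = 30.000000, DF = 0.574908, PV = 17.247230
  t = 7.0000: CF_t = 30.000000, DF = 0.550942, PV = 16.528251
  t = 7.5000: CF_t = 30.000000, DF = 0.527975, PV = 15.839244
  t = 8.0000: CF_t = 30.000000, DF = 0.505965, PV = 15.178959
  t = 8.5000: CF_t = 30.000000, DF = 0.484873, PV = 14.546200
  t = 9.0000: CF_t = 30.000000, DF = 0.464661, PV = 13.939818
  t = 9.5000: CF_t = 30.000000, DF = 0.445290, PV = 13.358714
  t = 10.0000: CF_t = 1030.000000, DF = 0.426728, PV = 439.529629
Price P = sum_t PV_t = 822.087936


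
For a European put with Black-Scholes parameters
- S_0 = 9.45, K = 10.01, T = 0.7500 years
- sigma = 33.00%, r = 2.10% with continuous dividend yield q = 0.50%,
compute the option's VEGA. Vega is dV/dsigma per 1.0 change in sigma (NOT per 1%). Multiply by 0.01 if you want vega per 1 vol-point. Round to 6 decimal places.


Answer: Vega = 3.252253

Derivation:
d1 = -0.0165589370; d2 = -0.3023473202
phi(d1) = 0.3988875895; exp(-qT) = 0.9962570225; exp(-rT) = 0.9843733826
Vega = S * exp(-qT) * phi(d1) * sqrt(T) = 9.4500 * 0.9962570225 * 0.3988875895 * 0.8660254038 = 3.252253


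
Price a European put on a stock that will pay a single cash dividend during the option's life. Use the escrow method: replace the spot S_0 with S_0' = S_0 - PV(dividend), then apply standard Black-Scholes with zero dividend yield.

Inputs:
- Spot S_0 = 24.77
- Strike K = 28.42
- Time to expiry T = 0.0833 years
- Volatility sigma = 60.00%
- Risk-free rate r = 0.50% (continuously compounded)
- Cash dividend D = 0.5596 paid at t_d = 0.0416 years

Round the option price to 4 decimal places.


Answer: Price = 4.6336

Derivation:
PV(D) = D * exp(-r * t_d) = 0.5596 * 0.99979202 = 0.55948362
S_0' = S_0 - PV(D) = 24.7700 - 0.55948362 = 24.21051638
d1 = (ln(S_0'/K) + (r + sigma^2/2)*T) / (sigma*sqrt(T)) = -0.83672205
d2 = d1 - sigma*sqrt(T) = -1.00989249
exp(-rT) = 0.99958359
N(-d1) = 0.79862559; N(-d2) = 0.84372660
P = K * exp(-rT) * N(-d2) - S_0' * N(-d1) = 28.4200 * 0.99958359 * 0.84372660 - 24.21051638 * 0.79862559 = 4.6336


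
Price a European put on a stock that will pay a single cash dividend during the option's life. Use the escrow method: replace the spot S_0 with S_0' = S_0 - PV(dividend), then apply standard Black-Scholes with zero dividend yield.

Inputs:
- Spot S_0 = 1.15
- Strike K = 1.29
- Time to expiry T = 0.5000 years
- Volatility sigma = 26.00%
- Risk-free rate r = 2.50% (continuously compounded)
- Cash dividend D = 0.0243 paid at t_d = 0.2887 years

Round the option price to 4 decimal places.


PV(D) = D * exp(-r * t_d) = 0.0243 * 0.99280848 = 0.02412525
S_0' = S_0 - PV(D) = 1.1500 - 0.02412525 = 1.12587475
d1 = (ln(S_0'/K) + (r + sigma^2/2)*T) / (sigma*sqrt(T)) = -0.58027318
d2 = d1 - sigma*sqrt(T) = -0.76412094
exp(-rT) = 0.98757780
N(-d1) = 0.71913479; N(-d2) = 0.77760241
P = K * exp(-rT) * N(-d2) - S_0' * N(-d1) = 1.2900 * 0.98757780 * 0.77760241 - 1.12587475 * 0.71913479 = 0.1810

Answer: Price = 0.1810


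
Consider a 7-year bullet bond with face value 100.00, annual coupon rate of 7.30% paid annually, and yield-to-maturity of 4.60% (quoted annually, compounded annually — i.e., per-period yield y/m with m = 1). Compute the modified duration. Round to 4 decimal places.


Coupon per period c = face * coupon_rate / m = 7.300000
Periods per year m = 1; per-period yield y/m = 0.046000
Number of cashflows N = 7
Cashflows (t years, CF_t, discount factor 1/(1+y/m)^(m*t), PV):
  t = 1.0000: CF_t = 7.300000, DF = 0.956023, PV = 6.978967
  t = 2.0000: CF_t = 7.300000, DF = 0.913980, PV = 6.672053
  t = 3.0000: CF_t = 7.300000, DF = 0.873786, PV = 6.378636
  t = 4.0000: CF_t = 7.300000, DF = 0.835359, PV = 6.098122
  t = 5.0000: CF_t = 7.300000, DF = 0.798623, PV = 5.829945
  t = 6.0000: CF_t = 7.300000, DF = 0.763501, PV = 5.573561
  t = 7.0000: CF_t = 107.300000, DF = 0.729925, PV = 78.320947
Price P = sum_t PV_t = 115.852231
First compute Macaulay numerator sum_t t * PV_t:
  t * PV_t at t = 1.0000: 6.978967
  t * PV_t at t = 2.0000: 13.344106
  t * PV_t at t = 3.0000: 19.135907
  t * PV_t at t = 4.0000: 24.392489
  t * PV_t at t = 5.0000: 29.149724
  t * PV_t at t = 6.0000: 33.441366
  t * PV_t at t = 7.0000: 548.246629
Macaulay duration D = 674.689188 / 115.852231 = 5.823705
Modified duration = D / (1 + y/m) = 5.823705 / (1 + 0.046000) = 5.567595

Answer: Modified duration = 5.5676


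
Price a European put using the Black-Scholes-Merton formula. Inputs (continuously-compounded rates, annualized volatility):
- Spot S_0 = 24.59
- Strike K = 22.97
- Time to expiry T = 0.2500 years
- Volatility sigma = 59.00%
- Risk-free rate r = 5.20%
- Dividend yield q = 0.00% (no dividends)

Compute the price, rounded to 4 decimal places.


d1 = (ln(S/K) + (r - q + 0.5*sigma^2) * T) / (sigma * sqrt(T)) = 0.42258759
d2 = d1 - sigma * sqrt(T) = 0.12758759
exp(-rT) = 0.98708414; exp(-qT) = 1.00000000
P = K * exp(-rT) * N(-d2) - S_0 * exp(-qT) * N(-d1)
N(-d1) = 0.33629809; N(-d2) = 0.44923768
P = 22.9700 * 0.98708414 * 0.44923768 - 24.5900 * 1.00000000 * 0.33629809 = 1.9161

Answer: Price = 1.9161


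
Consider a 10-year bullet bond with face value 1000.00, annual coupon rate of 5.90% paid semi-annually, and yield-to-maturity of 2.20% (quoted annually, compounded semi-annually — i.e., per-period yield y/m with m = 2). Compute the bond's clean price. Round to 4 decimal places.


Answer: Price = 1330.5053

Derivation:
Coupon per period c = face * coupon_rate / m = 29.500000
Periods per year m = 2; per-period yield y/m = 0.011000
Number of cashflows N = 20
Cashflows (t years, CF_t, discount factor 1/(1+y/m)^(m*t), PV):
  t = 0.5000: CF_t = 29.500000, DF = 0.989120, PV = 29.179031
  t = 1.0000: CF_t = 29.500000, DF = 0.978358, PV = 28.861554
  t = 1.5000: CF_t = 29.500000, DF = 0.967713, PV = 28.547531
  t = 2.0000: CF_t = 29.500000, DF = 0.957184, PV = 28.236925
  t = 2.5000: CF_t = 29.500000, DF = 0.946769, PV = 27.929698
  t = 3.0000: CF_t = 29.500000, DF = 0.936468, PV = 27.625814
  t = 3.5000: CF_t = 29.500000, DF = 0.926279, PV = 27.325236
  t = 4.0000: CF_t = 29.500000, DF = 0.916201, PV = 27.027929
  t = 4.5000: CF_t = 29.500000, DF = 0.906232, PV = 26.733857
  t = 5.0000: CF_t = 29.500000, DF = 0.896372, PV = 26.442984
  t = 5.5000: CF_t = 29.500000, DF = 0.886620, PV = 26.155276
  t = 6.0000: CF_t = 29.500000, DF = 0.876973, PV = 25.870698
  t = 6.5000: CF_t = 29.500000, DF = 0.867431, PV = 25.589217
  t = 7.0000: CF_t = 29.500000, DF = 0.857993, PV = 25.310798
  t = 7.5000: CF_t = 29.500000, DF = 0.848658, PV = 25.035408
  t = 8.0000: CF_t = 29.500000, DF = 0.839424, PV = 24.763015
  t = 8.5000: CF_t = 29.500000, DF = 0.830291, PV = 24.493586
  t = 9.0000: CF_t = 29.500000, DF = 0.821257, PV = 24.227088
  t = 9.5000: CF_t = 29.500000, DF = 0.812322, PV = 23.963490
  t = 10.0000: CF_t = 1029.500000, DF = 0.803483, PV = 827.186121
Price P = sum_t PV_t = 1330.505255


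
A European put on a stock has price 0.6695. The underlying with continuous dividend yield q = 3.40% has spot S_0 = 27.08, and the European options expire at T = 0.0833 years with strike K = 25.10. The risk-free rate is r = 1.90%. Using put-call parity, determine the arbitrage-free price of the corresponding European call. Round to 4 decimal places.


Answer: Call price = 2.6126

Derivation:
Put-call parity: C - P = S_0 * exp(-qT) - K * exp(-rT).
S_0 * exp(-qT) = 27.0800 * 0.99717181 = 27.00341253
K * exp(-rT) = 25.1000 * 0.99841855 = 25.06030565
C = P + S*exp(-qT) - K*exp(-rT)
C = 0.6695 + 27.00341253 - 25.06030565 = 2.6126


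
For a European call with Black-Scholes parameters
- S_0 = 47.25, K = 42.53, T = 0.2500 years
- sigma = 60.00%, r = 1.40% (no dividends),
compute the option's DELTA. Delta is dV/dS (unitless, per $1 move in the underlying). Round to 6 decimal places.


Answer: Delta = 0.695841

Derivation:
d1 = 0.5124764822; d2 = 0.2124764822
phi(d1) = 0.3498486643; exp(-qT) = 1.0000000000; exp(-rT) = 0.9965061179
N(d1) = 0.6958412122
Delta = exp(-qT) * N(d1) = 1.0000000000 * 0.6958412122 = 0.695841


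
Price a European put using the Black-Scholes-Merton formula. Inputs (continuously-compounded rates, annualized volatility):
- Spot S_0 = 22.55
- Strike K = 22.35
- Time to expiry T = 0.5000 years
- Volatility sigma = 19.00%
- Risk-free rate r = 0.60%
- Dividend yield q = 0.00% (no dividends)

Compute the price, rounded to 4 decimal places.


Answer: Price = 1.0718

Derivation:
d1 = (ln(S/K) + (r - q + 0.5*sigma^2) * T) / (sigma * sqrt(T)) = 0.15581466
d2 = d1 - sigma * sqrt(T) = 0.02146437
exp(-rT) = 0.99700450; exp(-qT) = 1.00000000
P = K * exp(-rT) * N(-d2) - S_0 * exp(-qT) * N(-d1)
N(-d1) = 0.43808956; N(-d2) = 0.49143761
P = 22.3500 * 0.99700450 * 0.49143761 - 22.5500 * 1.00000000 * 0.43808956 = 1.0718


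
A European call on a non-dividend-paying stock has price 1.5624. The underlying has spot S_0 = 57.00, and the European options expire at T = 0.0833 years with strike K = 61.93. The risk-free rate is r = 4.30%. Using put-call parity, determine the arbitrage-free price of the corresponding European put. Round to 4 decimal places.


Put-call parity: C - P = S_0 * exp(-qT) - K * exp(-rT).
S_0 * exp(-qT) = 57.0000 * 1.00000000 = 57.00000000
K * exp(-rT) = 61.9300 * 0.99642451 = 61.70856974
P = C - S*exp(-qT) + K*exp(-rT)
P = 1.5624 - 57.00000000 + 61.70856974 = 6.2710

Answer: Put price = 6.2710


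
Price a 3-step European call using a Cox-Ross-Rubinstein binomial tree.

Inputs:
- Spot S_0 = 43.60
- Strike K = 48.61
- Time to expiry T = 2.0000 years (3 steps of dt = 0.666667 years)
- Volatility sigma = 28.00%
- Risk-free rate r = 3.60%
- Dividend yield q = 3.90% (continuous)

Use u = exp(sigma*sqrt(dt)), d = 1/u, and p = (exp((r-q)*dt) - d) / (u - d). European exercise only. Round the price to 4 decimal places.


dt = T/N = 0.666667
u = exp(sigma*sqrt(dt)) = 1.256863; d = 1/u = 0.795632
p = (exp((r-q)*dt) - d) / (u - d) = 0.438761
Discount per step: exp(-r*dt) = 0.976286
Stock lattice S(k, i) with i counting down-moves:
  k=0: S(0,0) = 43.6000
  k=1: S(1,0) = 54.7992; S(1,1) = 34.6895
  k=2: S(2,0) = 68.8751; S(2,1) = 43.6000; S(2,2) = 27.6001
  k=3: S(3,0) = 86.5666; S(3,1) = 54.7992; S(3,2) = 34.6895; S(3,3) = 21.9595
Terminal payoffs V(N, i) = max(S_T - K, 0):
  V(3,0) = 37.956619; V(3,1) = 6.189233; V(3,2) = 0.000000; V(3,3) = 0.000000
Backward induction: V(k, i) = exp(-r*dt) * [p * V(k+1, i) + (1-p) * V(k+1, i+1)].
  V(2,0) = exp(-r*dt) * [p*37.956619 + (1-p)*6.189233] = 19.650213
  V(2,1) = exp(-r*dt) * [p*6.189233 + (1-p)*0.000000] = 2.651196
  V(2,2) = exp(-r*dt) * [p*0.000000 + (1-p)*0.000000] = 0.000000
  V(1,0) = exp(-r*dt) * [p*19.650213 + (1-p)*2.651196] = 9.869957
  V(1,1) = exp(-r*dt) * [p*2.651196 + (1-p)*0.000000] = 1.135656
  V(0,0) = exp(-r*dt) * [p*9.869957 + (1-p)*1.135656] = 4.850116

Answer: Price = V(0,0) = 4.8501


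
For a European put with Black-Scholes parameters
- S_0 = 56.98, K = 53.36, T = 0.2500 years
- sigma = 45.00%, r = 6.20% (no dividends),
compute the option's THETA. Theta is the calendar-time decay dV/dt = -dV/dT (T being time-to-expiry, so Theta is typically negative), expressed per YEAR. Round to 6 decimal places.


d1 = 0.4731174554; d2 = 0.2481174554
phi(d1) = 0.3567005672; exp(-qT) = 1.0000000000; exp(-rT) = 0.9846195068
Theta = -S*exp(-qT)*phi(d1)*sigma/(2*sqrt(T)) + r*K*exp(-rT)*N(-d2) - q*S*exp(-qT)*N(-d1)
N(-d1) = 0.3180646920; N(-d2) = 0.4020217652; sqrt(T) = 0.5000000000
Term 1 = -56.9800 * 1.0000000000 * 0.3567005672 * 0.4500 / (2 * 0.5000000000) = -9.1461592436
Term 2 = 0.0620 * 53.3600 * 0.9846195068 * 0.4020217652 = 1.3095603343
Term 3 = 0 (no dividend yield, q = 0)
Theta = -9.1461592436 + (1.3095603343) + (0.0000000000) = -7.836599

Answer: Theta = -7.836599


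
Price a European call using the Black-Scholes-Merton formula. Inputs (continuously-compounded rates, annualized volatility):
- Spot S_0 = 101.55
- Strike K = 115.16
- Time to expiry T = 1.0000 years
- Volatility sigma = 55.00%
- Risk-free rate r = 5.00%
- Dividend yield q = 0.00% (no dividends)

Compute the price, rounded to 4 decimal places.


d1 = (ln(S/K) + (r - q + 0.5*sigma^2) * T) / (sigma * sqrt(T)) = 0.13723422
d2 = d1 - sigma * sqrt(T) = -0.41276578
exp(-rT) = 0.95122942; exp(-qT) = 1.00000000
C = S_0 * exp(-qT) * N(d1) - K * exp(-rT) * N(d2)
N(d1) = 0.55457717; N(d2) = 0.33988911
C = 101.5500 * 1.00000000 * 0.55457717 - 115.1600 * 0.95122942 * 0.33988911 = 19.0846

Answer: Price = 19.0846


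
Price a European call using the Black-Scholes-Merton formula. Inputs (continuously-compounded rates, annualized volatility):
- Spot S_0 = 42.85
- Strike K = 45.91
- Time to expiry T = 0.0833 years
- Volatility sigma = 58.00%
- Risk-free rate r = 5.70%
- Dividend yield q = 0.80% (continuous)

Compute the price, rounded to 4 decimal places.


Answer: Price = 1.7351

Derivation:
d1 = (ln(S/K) + (r - q + 0.5*sigma^2) * T) / (sigma * sqrt(T)) = -0.30397332
d2 = d1 - sigma * sqrt(T) = -0.47137141
exp(-rT) = 0.99526315; exp(-qT) = 0.99933382
C = S_0 * exp(-qT) * N(d1) - K * exp(-rT) * N(d2)
N(d1) = 0.38057411; N(d2) = 0.31868776
C = 42.8500 * 0.99933382 * 0.38057411 - 45.9100 * 0.99526315 * 0.31868776 = 1.7351


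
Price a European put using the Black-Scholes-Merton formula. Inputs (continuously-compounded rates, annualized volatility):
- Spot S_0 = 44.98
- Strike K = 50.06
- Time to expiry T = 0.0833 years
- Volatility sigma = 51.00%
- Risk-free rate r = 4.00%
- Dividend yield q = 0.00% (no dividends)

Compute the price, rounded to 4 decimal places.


d1 = (ln(S/K) + (r - q + 0.5*sigma^2) * T) / (sigma * sqrt(T)) = -0.63072289
d2 = d1 - sigma * sqrt(T) = -0.77791776
exp(-rT) = 0.99667354; exp(-qT) = 1.00000000
P = K * exp(-rT) * N(-d2) - S_0 * exp(-qT) * N(-d1)
N(-d1) = 0.73588914; N(-d2) = 0.78169125
P = 50.0600 * 0.99667354 * 0.78169125 - 44.9800 * 1.00000000 * 0.73588914 = 5.9010

Answer: Price = 5.9010


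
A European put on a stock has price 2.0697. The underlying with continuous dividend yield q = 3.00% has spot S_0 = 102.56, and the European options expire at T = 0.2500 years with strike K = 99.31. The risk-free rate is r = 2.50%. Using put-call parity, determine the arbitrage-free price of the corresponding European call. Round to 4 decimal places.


Put-call parity: C - P = S_0 * exp(-qT) - K * exp(-rT).
S_0 * exp(-qT) = 102.5600 * 0.99252805 = 101.79367730
K * exp(-rT) = 99.3100 * 0.99376949 = 98.69124811
C = P + S*exp(-qT) - K*exp(-rT)
C = 2.0697 + 101.79367730 - 98.69124811 = 5.1721

Answer: Call price = 5.1721


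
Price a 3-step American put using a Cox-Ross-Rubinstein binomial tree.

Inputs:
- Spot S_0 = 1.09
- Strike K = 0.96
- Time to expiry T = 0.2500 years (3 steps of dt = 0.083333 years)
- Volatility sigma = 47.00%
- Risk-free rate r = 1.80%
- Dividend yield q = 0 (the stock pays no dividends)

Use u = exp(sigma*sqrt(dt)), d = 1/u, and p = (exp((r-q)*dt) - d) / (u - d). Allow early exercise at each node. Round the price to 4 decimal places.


Answer: Price = V(0,0) = 0.0381

Derivation:
dt = T/N = 0.083333
u = exp(sigma*sqrt(dt)) = 1.145312; d = 1/u = 0.873124
p = (exp((r-q)*dt) - d) / (u - d) = 0.471648
Discount per step: exp(-r*dt) = 0.998501
Stock lattice S(k, i) with i counting down-moves:
  k=0: S(0,0) = 1.0900
  k=1: S(1,0) = 1.2484; S(1,1) = 0.9517
  k=2: S(2,0) = 1.4298; S(2,1) = 1.0900; S(2,2) = 0.8310
  k=3: S(3,0) = 1.6376; S(3,1) = 1.2484; S(3,2) = 0.9517; S(3,3) = 0.7255
Terminal payoffs V(N, i) = max(K - S_T, 0):
  V(3,0) = 0.000000; V(3,1) = 0.000000; V(3,2) = 0.008294; V(3,3) = 0.234471
Backward induction: V(k, i) = exp(-r*dt) * [p * V(k+1, i) + (1-p) * V(k+1, i+1)]; then take max(V_cont, immediate exercise) for American.
  V(2,0) = exp(-r*dt) * [p*0.000000 + (1-p)*0.000000] = 0.000000; exercise = 0.000000; V(2,0) = max -> 0.000000
  V(2,1) = exp(-r*dt) * [p*0.000000 + (1-p)*0.008294] = 0.004376; exercise = 0.000000; V(2,1) = max -> 0.004376
  V(2,2) = exp(-r*dt) * [p*0.008294 + (1-p)*0.234471] = 0.127604; exercise = 0.129043; V(2,2) = max -> 0.129043
  V(1,0) = exp(-r*dt) * [p*0.000000 + (1-p)*0.004376] = 0.002309; exercise = 0.000000; V(1,0) = max -> 0.002309
  V(1,1) = exp(-r*dt) * [p*0.004376 + (1-p)*0.129043] = 0.070139; exercise = 0.008294; V(1,1) = max -> 0.070139
  V(0,0) = exp(-r*dt) * [p*0.002309 + (1-p)*0.070139] = 0.038090; exercise = 0.000000; V(0,0) = max -> 0.038090


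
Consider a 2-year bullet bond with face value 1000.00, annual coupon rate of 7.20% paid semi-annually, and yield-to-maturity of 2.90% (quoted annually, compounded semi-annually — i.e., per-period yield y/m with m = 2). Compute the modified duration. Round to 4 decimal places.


Coupon per period c = face * coupon_rate / m = 36.000000
Periods per year m = 2; per-period yield y/m = 0.014500
Number of cashflows N = 4
Cashflows (t years, CF_t, discount factor 1/(1+y/m)^(m*t), PV):
  t = 0.5000: CF_t = 36.000000, DF = 0.985707, PV = 35.485461
  t = 1.0000: CF_t = 36.000000, DF = 0.971619, PV = 34.978276
  t = 1.5000: CF_t = 36.000000, DF = 0.957732, PV = 34.478340
  t = 2.0000: CF_t = 1036.000000, DF = 0.944043, PV = 978.028589
Price P = sum_t PV_t = 1082.970665
First compute Macaulay numerator sum_t t * PV_t:
  t * PV_t at t = 0.5000: 17.742730
  t * PV_t at t = 1.0000: 34.978276
  t * PV_t at t = 1.5000: 51.717510
  t * PV_t at t = 2.0000: 1956.057178
Macaulay duration D = 2060.495694 / 1082.970665 = 1.902633
Modified duration = D / (1 + y/m) = 1.902633 / (1 + 0.014500) = 1.875439

Answer: Modified duration = 1.8754


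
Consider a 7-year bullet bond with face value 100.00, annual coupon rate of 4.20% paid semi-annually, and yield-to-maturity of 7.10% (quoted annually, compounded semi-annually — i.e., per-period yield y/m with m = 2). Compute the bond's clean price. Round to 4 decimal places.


Answer: Price = 84.2182

Derivation:
Coupon per period c = face * coupon_rate / m = 2.100000
Periods per year m = 2; per-period yield y/m = 0.035500
Number of cashflows N = 14
Cashflows (t years, CF_t, discount factor 1/(1+y/m)^(m*t), PV):
  t = 0.5000: CF_t = 2.100000, DF = 0.965717, PV = 2.028006
  t = 1.0000: CF_t = 2.100000, DF = 0.932609, PV = 1.958480
  t = 1.5000: CF_t = 2.100000, DF = 0.900637, PV = 1.891337
  t = 2.0000: CF_t = 2.100000, DF = 0.869760, PV = 1.826497
  t = 2.5000: CF_t = 2.100000, DF = 0.839942, PV = 1.763879
  t = 3.0000: CF_t = 2.100000, DF = 0.811147, PV = 1.703408
  t = 3.5000: CF_t = 2.100000, DF = 0.783338, PV = 1.645010
  t = 4.0000: CF_t = 2.100000, DF = 0.756483, PV = 1.588614
  t = 4.5000: CF_t = 2.100000, DF = 0.730549, PV = 1.534152
  t = 5.0000: CF_t = 2.100000, DF = 0.705503, PV = 1.481557
  t = 5.5000: CF_t = 2.100000, DF = 0.681316, PV = 1.430765
  t = 6.0000: CF_t = 2.100000, DF = 0.657959, PV = 1.381714
  t = 6.5000: CF_t = 2.100000, DF = 0.635402, PV = 1.334344
  t = 7.0000: CF_t = 102.100000, DF = 0.613619, PV = 62.650465
Price P = sum_t PV_t = 84.218227


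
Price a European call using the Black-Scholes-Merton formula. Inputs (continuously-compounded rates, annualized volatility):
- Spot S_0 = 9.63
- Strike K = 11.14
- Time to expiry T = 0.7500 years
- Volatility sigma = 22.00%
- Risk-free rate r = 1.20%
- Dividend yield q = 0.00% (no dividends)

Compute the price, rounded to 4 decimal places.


Answer: Price = 0.2719

Derivation:
d1 = (ln(S/K) + (r - q + 0.5*sigma^2) * T) / (sigma * sqrt(T)) = -0.62201098
d2 = d1 - sigma * sqrt(T) = -0.81253657
exp(-rT) = 0.99104038; exp(-qT) = 1.00000000
C = S_0 * exp(-qT) * N(d1) - K * exp(-rT) * N(d2)
N(d1) = 0.26696732; N(d2) = 0.20824191
C = 9.6300 * 1.00000000 * 0.26696732 - 11.1400 * 0.99104038 * 0.20824191 = 0.2719


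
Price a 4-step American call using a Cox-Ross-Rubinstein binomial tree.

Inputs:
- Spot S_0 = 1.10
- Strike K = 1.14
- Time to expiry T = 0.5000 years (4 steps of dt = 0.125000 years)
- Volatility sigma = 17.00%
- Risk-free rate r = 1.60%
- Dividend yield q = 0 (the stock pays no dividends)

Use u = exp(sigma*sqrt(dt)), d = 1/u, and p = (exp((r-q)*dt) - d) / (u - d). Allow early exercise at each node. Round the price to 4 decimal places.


Answer: Price = V(0,0) = 0.0414

Derivation:
dt = T/N = 0.125000
u = exp(sigma*sqrt(dt)) = 1.061947; d = 1/u = 0.941667
p = (exp((r-q)*dt) - d) / (u - d) = 0.501623
Discount per step: exp(-r*dt) = 0.998002
Stock lattice S(k, i) with i counting down-moves:
  k=0: S(0,0) = 1.1000
  k=1: S(1,0) = 1.1681; S(1,1) = 1.0358
  k=2: S(2,0) = 1.2405; S(2,1) = 1.1000; S(2,2) = 0.9754
  k=3: S(3,0) = 1.3174; S(3,1) = 1.1681; S(3,2) = 1.0358; S(3,3) = 0.9185
  k=4: S(4,0) = 1.3990; S(4,1) = 1.2405; S(4,2) = 1.1000; S(4,3) = 0.9754; S(4,4) = 0.8649
Terminal payoffs V(N, i) = max(S_T - K, 0):
  V(4,0) = 0.258956; V(4,1) = 0.100505; V(4,2) = 0.000000; V(4,3) = 0.000000; V(4,4) = 0.000000
Backward induction: V(k, i) = exp(-r*dt) * [p * V(k+1, i) + (1-p) * V(k+1, i+1)]; then take max(V_cont, immediate exercise) for American.
  V(3,0) = exp(-r*dt) * [p*0.258956 + (1-p)*0.100505] = 0.179628; exercise = 0.177350; V(3,0) = max -> 0.179628
  V(3,1) = exp(-r*dt) * [p*0.100505 + (1-p)*0.000000] = 0.050315; exercise = 0.028142; V(3,1) = max -> 0.050315
  V(3,2) = exp(-r*dt) * [p*0.000000 + (1-p)*0.000000] = 0.000000; exercise = 0.000000; V(3,2) = max -> 0.000000
  V(3,3) = exp(-r*dt) * [p*0.000000 + (1-p)*0.000000] = 0.000000; exercise = 0.000000; V(3,3) = max -> 0.000000
  V(2,0) = exp(-r*dt) * [p*0.179628 + (1-p)*0.050315] = 0.114951; exercise = 0.100505; V(2,0) = max -> 0.114951
  V(2,1) = exp(-r*dt) * [p*0.050315 + (1-p)*0.000000] = 0.025189; exercise = 0.000000; V(2,1) = max -> 0.025189
  V(2,2) = exp(-r*dt) * [p*0.000000 + (1-p)*0.000000] = 0.000000; exercise = 0.000000; V(2,2) = max -> 0.000000
  V(1,0) = exp(-r*dt) * [p*0.114951 + (1-p)*0.025189] = 0.070075; exercise = 0.028142; V(1,0) = max -> 0.070075
  V(1,1) = exp(-r*dt) * [p*0.025189 + (1-p)*0.000000] = 0.012610; exercise = 0.000000; V(1,1) = max -> 0.012610
  V(0,0) = exp(-r*dt) * [p*0.070075 + (1-p)*0.012610] = 0.041353; exercise = 0.000000; V(0,0) = max -> 0.041353


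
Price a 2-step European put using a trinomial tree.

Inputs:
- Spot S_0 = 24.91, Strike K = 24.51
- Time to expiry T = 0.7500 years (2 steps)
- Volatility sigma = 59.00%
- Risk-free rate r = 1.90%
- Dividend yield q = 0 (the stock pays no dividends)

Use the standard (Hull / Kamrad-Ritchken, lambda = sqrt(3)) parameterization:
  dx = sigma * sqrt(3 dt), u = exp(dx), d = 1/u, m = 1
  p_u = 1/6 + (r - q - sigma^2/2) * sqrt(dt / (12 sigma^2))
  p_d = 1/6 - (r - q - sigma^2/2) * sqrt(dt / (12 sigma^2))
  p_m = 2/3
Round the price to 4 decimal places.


Answer: Price = V(0,0) = 3.9125

Derivation:
dt = T/N = 0.375000; dx = sigma*sqrt(3*dt) = 0.625790
u = exp(dx) = 1.869722; d = 1/u = 0.534839
p_u = 0.120210, p_m = 0.666667, p_d = 0.213123
Discount per step: exp(-r*dt) = 0.992900
Stock lattice S(k, j) with j the centered position index:
  k=0: S(0,+0) = 24.9100
  k=1: S(1,-1) = 13.3228; S(1,+0) = 24.9100; S(1,+1) = 46.5748
  k=2: S(2,-2) = 7.1256; S(2,-1) = 13.3228; S(2,+0) = 24.9100; S(2,+1) = 46.5748; S(2,+2) = 87.0818
Terminal payoffs V(N, j) = max(K - S_T, 0):
  V(2,-2) = 17.384426; V(2,-1) = 11.187160; V(2,+0) = 0.000000; V(2,+1) = 0.000000; V(2,+2) = 0.000000
Backward induction: V(k, j) = exp(-r*dt) * [p_u * V(k+1, j+1) + p_m * V(k+1, j) + p_d * V(k+1, j-1)]
  V(1,-1) = exp(-r*dt) * [p_u*0.000000 + p_m*11.187160 + p_d*17.384426] = 11.083873
  V(1,+0) = exp(-r*dt) * [p_u*0.000000 + p_m*0.000000 + p_d*11.187160] = 2.367314
  V(1,+1) = exp(-r*dt) * [p_u*0.000000 + p_m*0.000000 + p_d*0.000000] = 0.000000
  V(0,+0) = exp(-r*dt) * [p_u*0.000000 + p_m*2.367314 + p_d*11.083873] = 3.912461


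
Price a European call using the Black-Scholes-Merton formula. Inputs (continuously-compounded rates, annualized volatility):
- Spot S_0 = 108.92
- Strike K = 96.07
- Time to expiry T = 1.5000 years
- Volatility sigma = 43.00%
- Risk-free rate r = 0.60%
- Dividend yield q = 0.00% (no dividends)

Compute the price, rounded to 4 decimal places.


Answer: Price = 28.7248

Derivation:
d1 = (ln(S/K) + (r - q + 0.5*sigma^2) * T) / (sigma * sqrt(T)) = 0.51878213
d2 = d1 - sigma * sqrt(T) = -0.00785816
exp(-rT) = 0.99104038; exp(-qT) = 1.00000000
C = S_0 * exp(-qT) * N(d1) - K * exp(-rT) * N(d2)
N(d1) = 0.69804366; N(d2) = 0.49686508
C = 108.9200 * 1.00000000 * 0.69804366 - 96.0700 * 0.99104038 * 0.49686508 = 28.7248


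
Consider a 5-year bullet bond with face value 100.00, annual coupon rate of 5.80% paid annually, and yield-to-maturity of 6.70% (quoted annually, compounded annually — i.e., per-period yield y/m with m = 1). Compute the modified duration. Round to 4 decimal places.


Answer: Modified duration = 4.1891

Derivation:
Coupon per period c = face * coupon_rate / m = 5.800000
Periods per year m = 1; per-period yield y/m = 0.067000
Number of cashflows N = 5
Cashflows (t years, CF_t, discount factor 1/(1+y/m)^(m*t), PV):
  t = 1.0000: CF_t = 5.800000, DF = 0.937207, PV = 5.435801
  t = 2.0000: CF_t = 5.800000, DF = 0.878357, PV = 5.094472
  t = 3.0000: CF_t = 5.800000, DF = 0.823203, PV = 4.774575
  t = 4.0000: CF_t = 5.800000, DF = 0.771511, PV = 4.474766
  t = 5.0000: CF_t = 105.800000, DF = 0.723066, PV = 76.500376
Price P = sum_t PV_t = 96.279990
First compute Macaulay numerator sum_t t * PV_t:
  t * PV_t at t = 1.0000: 5.435801
  t * PV_t at t = 2.0000: 10.188943
  t * PV_t at t = 3.0000: 14.323726
  t * PV_t at t = 4.0000: 17.899063
  t * PV_t at t = 5.0000: 382.501881
Macaulay duration D = 430.349414 / 96.279990 = 4.469770
Modified duration = D / (1 + y/m) = 4.469770 / (1 + 0.067000) = 4.189100


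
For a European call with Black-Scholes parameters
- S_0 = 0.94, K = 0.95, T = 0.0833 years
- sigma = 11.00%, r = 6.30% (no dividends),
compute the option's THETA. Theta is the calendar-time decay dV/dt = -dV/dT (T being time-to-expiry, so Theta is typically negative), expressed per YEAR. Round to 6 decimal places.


Answer: Theta = -0.096065

Derivation:
d1 = -0.1521436789; d2 = -0.1838915923
phi(d1) = 0.3943515997; exp(-qT) = 1.0000000000; exp(-rT) = 0.9947658462
Theta = -S*exp(-qT)*phi(d1)*sigma/(2*sqrt(T)) - r*K*exp(-rT)*N(d2) + q*S*exp(-qT)*N(d1)
N(d1) = 0.4395368072; N(d2) = 0.4270492504; sqrt(T) = 0.2886173938
Term 1 = -0.9400 * 1.0000000000 * 0.3943515997 * 0.1100 / (2 * 0.2886173938) = -0.0706401559
Term 2 = -0.0630 * 0.9500 * 0.9947658462 * 0.4270492504 = -0.0254251184
Term 3 = 0 (no dividend yield, q = 0)
Theta = -0.0706401559 + (-0.0254251184) + (0.0000000000) = -0.096065


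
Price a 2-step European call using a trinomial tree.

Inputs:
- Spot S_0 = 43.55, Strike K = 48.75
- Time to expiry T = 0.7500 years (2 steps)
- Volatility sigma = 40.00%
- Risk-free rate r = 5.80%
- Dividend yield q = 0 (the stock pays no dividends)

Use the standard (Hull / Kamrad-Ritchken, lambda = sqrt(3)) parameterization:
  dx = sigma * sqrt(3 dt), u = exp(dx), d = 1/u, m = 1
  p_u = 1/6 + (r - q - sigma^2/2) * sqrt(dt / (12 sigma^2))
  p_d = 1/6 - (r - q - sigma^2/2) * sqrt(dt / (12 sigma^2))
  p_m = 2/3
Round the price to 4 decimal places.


Answer: Price = V(0,0) = 4.8189

Derivation:
dt = T/N = 0.375000; dx = sigma*sqrt(3*dt) = 0.424264
u = exp(dx) = 1.528465; d = 1/u = 0.654251
p_u = 0.156944, p_m = 0.666667, p_d = 0.176389
Discount per step: exp(-r*dt) = 0.978485
Stock lattice S(k, j) with j the centered position index:
  k=0: S(0,+0) = 43.5500
  k=1: S(1,-1) = 28.4926; S(1,+0) = 43.5500; S(1,+1) = 66.5647
  k=2: S(2,-2) = 18.6413; S(2,-1) = 28.4926; S(2,+0) = 43.5500; S(2,+1) = 66.5647; S(2,+2) = 101.7418
Terminal payoffs V(N, j) = max(S_T - K, 0):
  V(2,-2) = 0.000000; V(2,-1) = 0.000000; V(2,+0) = 0.000000; V(2,+1) = 17.814658; V(2,+2) = 52.991760
Backward induction: V(k, j) = exp(-r*dt) * [p_u * V(k+1, j+1) + p_m * V(k+1, j) + p_d * V(k+1, j-1)]
  V(1,-1) = exp(-r*dt) * [p_u*0.000000 + p_m*0.000000 + p_d*0.000000] = 0.000000
  V(1,+0) = exp(-r*dt) * [p_u*17.814658 + p_m*0.000000 + p_d*0.000000] = 2.735748
  V(1,+1) = exp(-r*dt) * [p_u*52.991760 + p_m*17.814658 + p_d*0.000000] = 19.758715
  V(0,+0) = exp(-r*dt) * [p_u*19.758715 + p_m*2.735748 + p_d*0.000000] = 4.818884


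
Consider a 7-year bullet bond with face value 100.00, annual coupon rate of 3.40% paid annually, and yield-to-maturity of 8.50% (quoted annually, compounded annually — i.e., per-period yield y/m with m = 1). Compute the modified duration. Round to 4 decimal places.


Coupon per period c = face * coupon_rate / m = 3.400000
Periods per year m = 1; per-period yield y/m = 0.085000
Number of cashflows N = 7
Cashflows (t years, CF_t, discount factor 1/(1+y/m)^(m*t), PV):
  t = 1.0000: CF_t = 3.400000, DF = 0.921659, PV = 3.133641
  t = 2.0000: CF_t = 3.400000, DF = 0.849455, PV = 2.888148
  t = 3.0000: CF_t = 3.400000, DF = 0.782908, PV = 2.661888
  t = 4.0000: CF_t = 3.400000, DF = 0.721574, PV = 2.453353
  t = 5.0000: CF_t = 3.400000, DF = 0.665045, PV = 2.261154
  t = 6.0000: CF_t = 3.400000, DF = 0.612945, PV = 2.084013
  t = 7.0000: CF_t = 103.400000, DF = 0.564926, PV = 58.413385
Price P = sum_t PV_t = 73.895581
First compute Macaulay numerator sum_t t * PV_t:
  t * PV_t at t = 1.0000: 3.133641
  t * PV_t at t = 2.0000: 5.776296
  t * PV_t at t = 3.0000: 7.985663
  t * PV_t at t = 4.0000: 9.813410
  t * PV_t at t = 5.0000: 11.305772
  t * PV_t at t = 6.0000: 12.504080
  t * PV_t at t = 7.0000: 408.893693
Macaulay duration D = 459.412554 / 73.895581 = 6.217050
Modified duration = D / (1 + y/m) = 6.217050 / (1 + 0.085000) = 5.730000

Answer: Modified duration = 5.7300


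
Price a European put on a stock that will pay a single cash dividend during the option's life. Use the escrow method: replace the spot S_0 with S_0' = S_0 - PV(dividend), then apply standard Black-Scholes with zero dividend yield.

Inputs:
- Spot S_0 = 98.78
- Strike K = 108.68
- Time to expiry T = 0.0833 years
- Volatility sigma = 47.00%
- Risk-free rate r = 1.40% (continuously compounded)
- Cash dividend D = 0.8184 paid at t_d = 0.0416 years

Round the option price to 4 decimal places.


Answer: Price = 12.4022

Derivation:
PV(D) = D * exp(-r * t_d) = 0.8184 * 0.99941777 = 0.81792350
S_0' = S_0 - PV(D) = 98.7800 - 0.81792350 = 97.96207650
d1 = (ln(S_0'/K) + (r + sigma^2/2)*T) / (sigma*sqrt(T)) = -0.68898304
d2 = d1 - sigma*sqrt(T) = -0.82463322
exp(-rT) = 0.99883448
N(-d1) = 0.75458303; N(-d2) = 0.79521007
P = K * exp(-rT) * N(-d2) - S_0' * N(-d1) = 108.6800 * 0.99883448 * 0.79521007 - 97.96207650 * 0.75458303 = 12.4022


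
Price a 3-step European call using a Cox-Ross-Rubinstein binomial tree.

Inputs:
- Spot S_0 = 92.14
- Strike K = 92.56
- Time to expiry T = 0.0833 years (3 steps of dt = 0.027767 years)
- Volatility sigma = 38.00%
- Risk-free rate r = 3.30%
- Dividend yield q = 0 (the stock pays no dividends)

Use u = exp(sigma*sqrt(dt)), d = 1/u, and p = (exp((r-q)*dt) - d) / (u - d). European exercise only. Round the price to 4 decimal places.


dt = T/N = 0.027767
u = exp(sigma*sqrt(dt)) = 1.065368; d = 1/u = 0.938642
p = (exp((r-q)*dt) - d) / (u - d) = 0.491409
Discount per step: exp(-r*dt) = 0.999084
Stock lattice S(k, i) with i counting down-moves:
  k=0: S(0,0) = 92.1400
  k=1: S(1,0) = 98.1630; S(1,1) = 86.4865
  k=2: S(2,0) = 104.5798; S(2,1) = 92.1400; S(2,2) = 81.1799
  k=3: S(3,0) = 111.4160; S(3,1) = 98.1630; S(3,2) = 86.4865; S(3,3) = 76.1989
Terminal payoffs V(N, i) = max(S_T - K, 0):
  V(3,0) = 18.856024; V(3,1) = 5.603045; V(3,2) = 0.000000; V(3,3) = 0.000000
Backward induction: V(k, i) = exp(-r*dt) * [p * V(k+1, i) + (1-p) * V(k+1, i+1)].
  V(2,0) = exp(-r*dt) * [p*18.856024 + (1-p)*5.603045] = 12.104582
  V(2,1) = exp(-r*dt) * [p*5.603045 + (1-p)*0.000000] = 2.750865
  V(2,2) = exp(-r*dt) * [p*0.000000 + (1-p)*0.000000] = 0.000000
  V(1,0) = exp(-r*dt) * [p*12.104582 + (1-p)*2.750865] = 7.340636
  V(1,1) = exp(-r*dt) * [p*2.750865 + (1-p)*0.000000] = 1.350562
  V(0,0) = exp(-r*dt) * [p*7.340636 + (1-p)*1.350562] = 4.290205

Answer: Price = V(0,0) = 4.2902


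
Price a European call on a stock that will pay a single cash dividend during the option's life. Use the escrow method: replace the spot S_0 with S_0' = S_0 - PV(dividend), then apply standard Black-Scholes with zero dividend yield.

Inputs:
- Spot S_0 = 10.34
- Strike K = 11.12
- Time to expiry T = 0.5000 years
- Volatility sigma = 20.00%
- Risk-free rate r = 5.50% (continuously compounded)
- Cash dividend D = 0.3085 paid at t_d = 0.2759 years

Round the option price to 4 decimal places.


Answer: Price = 0.2774

Derivation:
PV(D) = D * exp(-r * t_d) = 0.3085 * 0.98494005 = 0.30385401
S_0' = S_0 - PV(D) = 10.3400 - 0.30385401 = 10.03614599
d1 = (ln(S_0'/K) + (r + sigma^2/2)*T) / (sigma*sqrt(T)) = -0.45998791
d2 = d1 - sigma*sqrt(T) = -0.60140926
exp(-rT) = 0.97287468
N(d1) = 0.32276245; N(d2) = 0.27378372
C = S_0' * N(d1) - K * exp(-rT) * N(d2) = 10.03614599 * 0.32276245 - 11.1200 * 0.97287468 * 0.27378372 = 0.2774
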